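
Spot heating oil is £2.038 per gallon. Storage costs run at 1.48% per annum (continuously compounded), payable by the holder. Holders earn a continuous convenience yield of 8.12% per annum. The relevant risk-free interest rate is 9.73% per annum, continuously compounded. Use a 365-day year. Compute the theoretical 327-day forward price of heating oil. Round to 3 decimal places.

£2.095 per gallon

Net carry = r + u − y = 0.0973 + 0.0148 − 0.0812 = 0.0309
F = S·e^((r+u−y)T) = 2.038 · e^(0.0309 × 327/365) = 2.038 · e^0.027683
= 2.038 × 1.028070 = £2.095 per gallon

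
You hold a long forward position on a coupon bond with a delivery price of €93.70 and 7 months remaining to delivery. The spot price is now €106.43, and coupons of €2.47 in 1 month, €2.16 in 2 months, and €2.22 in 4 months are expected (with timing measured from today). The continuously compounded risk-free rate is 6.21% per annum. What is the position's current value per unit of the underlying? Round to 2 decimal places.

PV(remaining coupons) I = 2.47·e^(−0.0621·1/12) + 2.16·e^(−0.0621·2/12) + 2.22·e^(−0.0621·4/12) = 6.7695
Current forward F = (S − I)·e^(rT) = (106.43 − 6.7695)·e^(0.0621·7/12) = 99.6605 × 1.036889 = 103.3369
Value (long) = (F − K)·e^(−rT) = (103.3369 − 93.70) × 0.964423 = 9.2940
Value = €9.29

€9.29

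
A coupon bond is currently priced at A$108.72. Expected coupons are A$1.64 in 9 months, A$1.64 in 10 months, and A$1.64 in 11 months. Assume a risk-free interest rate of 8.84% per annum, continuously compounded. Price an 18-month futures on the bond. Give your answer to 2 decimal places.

PV(coupons) I = 1.64·e^(−0.0884·9/12) + 1.64·e^(−0.0884·10/12) + 1.64·e^(−0.0884·11/12)
I = 1.5348 + 1.5235 + 1.5123 = 4.5706
F = (S − I)·e^(rT) = (108.72 − 4.5706) · e^(0.0884·18/12)
= 104.1494 · e^0.132600 = 104.1494 × 1.141793 = A$118.92

A$118.92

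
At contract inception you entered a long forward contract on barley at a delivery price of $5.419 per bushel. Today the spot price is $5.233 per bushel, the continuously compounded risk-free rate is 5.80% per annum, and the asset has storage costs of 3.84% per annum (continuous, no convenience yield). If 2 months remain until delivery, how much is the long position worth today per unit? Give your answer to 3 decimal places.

Current fair forward for the remaining 2 months: F = S·e^((r + u)·T), (r + u) = 0.0580 + 0.0384 = 0.0964
F = 5.233 · e^(0.0964 × 2/12) = 5.233 × 1.016196 = 5.3178
Value of long forward = (F − K)·e^(−rT) = (5.3178 − 5.419) · e^(−0.0580·2/12)
= -0.1012 × 0.990380 = -0.100

-$0.100 per bushel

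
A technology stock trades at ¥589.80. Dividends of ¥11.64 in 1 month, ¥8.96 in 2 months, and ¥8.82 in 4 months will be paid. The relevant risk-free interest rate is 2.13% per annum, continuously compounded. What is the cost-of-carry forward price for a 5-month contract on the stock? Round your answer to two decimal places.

¥565.49

PV(dividends) I = 11.64·e^(−0.0213·1/12) + 8.96·e^(−0.0213·2/12) + 8.82·e^(−0.0213·4/12)
I = 11.6194 + 8.9282 + 8.7576 = 29.3052
F = (S − I)·e^(rT) = (589.80 − 29.3052) · e^(0.0213·5/12)
= 560.4948 · e^0.008875 = 560.4948 × 1.008914 = ¥565.49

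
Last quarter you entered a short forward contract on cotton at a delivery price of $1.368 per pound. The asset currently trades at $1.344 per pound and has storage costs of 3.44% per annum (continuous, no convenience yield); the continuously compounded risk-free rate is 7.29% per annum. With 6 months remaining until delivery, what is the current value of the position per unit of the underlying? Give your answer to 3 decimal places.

-$0.048 per pound

Current fair forward for the remaining 6 months: F = S·e^((r + u)·T), (r + u) = 0.0729 + 0.0344 = 0.1073
F = 1.344 · e^(0.1073 × 6/12) = 1.344 × 1.055115 = 1.4181
Value of long forward = (F − K)·e^(−rT) = (1.4181 − 1.368) · e^(−0.0729·6/12)
= 0.0501 × 0.964206 = 0.048
Short position value = −(long value) = -$0.048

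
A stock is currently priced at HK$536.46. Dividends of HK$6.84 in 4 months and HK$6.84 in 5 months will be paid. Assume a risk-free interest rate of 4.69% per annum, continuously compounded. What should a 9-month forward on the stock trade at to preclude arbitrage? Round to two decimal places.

HK$541.74

PV(dividends) I = 6.84·e^(−0.0469·4/12) + 6.84·e^(−0.0469·5/12)
I = 6.7339 + 6.7076 = 13.4415
F = (S − I)·e^(rT) = (536.46 − 13.4415) · e^(0.0469·9/12)
= 523.0185 · e^0.035175 = 523.0185 × 1.035801 = HK$541.74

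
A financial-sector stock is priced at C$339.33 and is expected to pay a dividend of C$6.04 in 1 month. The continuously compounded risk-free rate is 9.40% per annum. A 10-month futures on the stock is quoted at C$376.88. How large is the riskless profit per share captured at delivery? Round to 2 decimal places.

PV(dividends) I = 6.04·e^(−0.0940·1/12) = 5.9929
Fair futures F* = (S − I)·e^(rT) = (339.33 − 5.9929)·e^0.078333 = 333.3371 × 1.081483 = 360.4984
Market C$376.88 > fair 360.4984: forward overpriced → cash-and-carry (borrow at r, buy the stock and collect the dividends, short the forward).
Profit at T = |F_mkt − F*| = |376.88 − 360.4984| = C$16.38 per share

C$16.38 per share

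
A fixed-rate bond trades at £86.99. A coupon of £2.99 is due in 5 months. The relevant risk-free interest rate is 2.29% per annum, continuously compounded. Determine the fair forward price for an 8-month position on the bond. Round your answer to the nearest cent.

PV(coupons) I = 2.99·e^(−0.0229·5/12)
I = 2.9616
F = (S − I)·e^(rT) = (86.99 − 2.9616) · e^(0.0229·8/12)
= 84.0284 · e^0.015267 = 84.0284 × 1.015384 = £85.32

£85.32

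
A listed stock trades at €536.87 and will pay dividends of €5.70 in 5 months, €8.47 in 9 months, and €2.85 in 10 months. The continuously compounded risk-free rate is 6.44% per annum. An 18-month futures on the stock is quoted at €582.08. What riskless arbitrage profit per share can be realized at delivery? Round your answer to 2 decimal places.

PV(dividends) I = 5.70·e^(−0.0644·5/12) + 8.47·e^(−0.0644·9/12) + 2.85·e^(−0.0644·10/12) = 16.3208
Fair futures F* = (S − I)·e^(rT) = (536.87 − 16.3208)·e^0.096600 = 520.5492 × 1.101420 = 573.3433
Market €582.08 > fair 573.3433: forward overpriced → cash-and-carry (borrow at r, buy the stock and collect the dividends, short the forward).
Profit at T = |F_mkt − F*| = |582.08 − 573.3433| = €8.74 per share

€8.74 per share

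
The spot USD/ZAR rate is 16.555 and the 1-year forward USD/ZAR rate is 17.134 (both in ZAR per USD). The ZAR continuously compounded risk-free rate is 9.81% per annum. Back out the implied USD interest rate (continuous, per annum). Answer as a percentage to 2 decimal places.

F = S·e^((r_ZAR − r_USD)T) ⇒ r_USD = r_ZAR − ln(F/S)/T
ln(17.134/16.555) = 0.034377; /(1) = 0.034377
r_USD = 0.0981 − 0.034377 = 0.063723
r_USD = 6.37%

6.37%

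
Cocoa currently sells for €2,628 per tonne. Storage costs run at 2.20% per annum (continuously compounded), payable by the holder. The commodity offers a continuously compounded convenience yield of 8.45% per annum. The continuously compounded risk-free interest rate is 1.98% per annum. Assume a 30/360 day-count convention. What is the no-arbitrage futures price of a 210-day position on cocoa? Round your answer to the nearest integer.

€2,563 per tonne

Net carry = r + u − y = 0.0198 + 0.0220 − 0.0845 = -0.0427
F = S·e^((r+u−y)T) = 2628 · e^(-0.0427 × 210/360) = 2628 · e^-0.024908
= 2628 × 0.975400 = €2,563 per tonne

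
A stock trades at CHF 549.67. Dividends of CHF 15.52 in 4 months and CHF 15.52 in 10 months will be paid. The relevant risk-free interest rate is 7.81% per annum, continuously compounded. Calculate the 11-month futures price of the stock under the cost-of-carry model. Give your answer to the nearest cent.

CHF 558.60

PV(dividends) I = 15.52·e^(−0.0781·4/12) + 15.52·e^(−0.0781·10/12)
I = 15.1212 + 14.5421 = 29.6633
F = (S − I)·e^(rT) = (549.67 − 29.6633) · e^(0.0781·11/12)
= 520.0067 · e^0.071592 = 520.0067 × 1.074217 = CHF 558.60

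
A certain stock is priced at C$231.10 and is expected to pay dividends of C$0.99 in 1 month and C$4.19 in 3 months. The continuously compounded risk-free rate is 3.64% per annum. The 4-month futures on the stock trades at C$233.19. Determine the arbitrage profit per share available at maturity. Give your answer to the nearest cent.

PV(dividends) I = 0.99·e^(−0.0364·1/12) + 4.19·e^(−0.0364·3/12) = 5.1390
Fair futures F* = (S − I)·e^(rT) = (231.10 − 5.1390)·e^0.012133 = 225.9610 × 1.012207 = 228.7193
Market C$233.19 > fair 228.7193: forward overpriced → cash-and-carry (borrow at r, buy the stock and collect the dividends, short the forward).
Profit at T = |F_mkt − F*| = |233.19 − 228.7193| = C$4.47 per share

C$4.47 per share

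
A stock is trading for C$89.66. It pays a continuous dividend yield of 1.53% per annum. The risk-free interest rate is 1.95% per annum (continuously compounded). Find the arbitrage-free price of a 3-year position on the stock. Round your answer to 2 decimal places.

C$90.80

F = S·e^((r − q)T) = 89.66 · e^((0.0195 − 0.0153) × 3)
= 89.66 · e^0.012600 = 89.66 × 1.012680
F = C$90.80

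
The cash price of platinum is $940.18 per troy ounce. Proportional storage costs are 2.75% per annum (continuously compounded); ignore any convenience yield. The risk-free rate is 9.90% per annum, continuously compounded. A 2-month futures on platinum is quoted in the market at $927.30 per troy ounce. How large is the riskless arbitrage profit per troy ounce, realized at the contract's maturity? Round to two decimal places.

Fair futures: F* = S·e^(carry·T), with carry = (r + u) = 0.0990 + 0.0275 = 0.1265
F* = 940.18 · e^(0.1265 × 2/12) = 940.18 · e^0.021083 = 940.18 × 1.021307 = $960.2124
Market $927.30 < fair $960.2124: forward underpriced → reverse cash-and-carry (short spot, go long the forward).
At maturity, profit = |F_mkt − F*| = |927.30 − 960.2124| = $32.91 per troy ounce

$32.91 per troy ounce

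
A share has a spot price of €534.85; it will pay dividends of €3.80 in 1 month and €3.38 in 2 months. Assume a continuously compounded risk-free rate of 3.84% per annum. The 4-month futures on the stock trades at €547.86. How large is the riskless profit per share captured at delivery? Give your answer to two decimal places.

€13.36 per share

PV(dividends) I = 3.80·e^(−0.0384·1/12) + 3.38·e^(−0.0384·2/12) = 7.1463
Fair futures F* = (S − I)·e^(rT) = (534.85 − 7.1463)·e^0.012800 = 527.7037 × 1.012882 = 534.5016
Market €547.86 > fair 534.5016: forward overpriced → cash-and-carry (borrow at r, buy the stock and collect the dividends, short the forward).
Profit at T = |F_mkt − F*| = |547.86 − 534.5016| = €13.36 per share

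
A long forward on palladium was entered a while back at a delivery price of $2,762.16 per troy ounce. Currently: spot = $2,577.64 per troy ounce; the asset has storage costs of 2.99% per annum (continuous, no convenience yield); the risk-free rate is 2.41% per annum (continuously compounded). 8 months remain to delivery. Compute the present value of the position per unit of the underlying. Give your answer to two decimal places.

Current fair forward for the remaining 8 months: F = S·e^((r + u)·T), (r + u) = 0.0241 + 0.0299 = 0.0540
F = 2577.64 · e^(0.0540 × 8/12) = 2577.64 × 1.03665585 = 2672.1256
Value of long forward = (F − K)·e^(−rT) = (2672.1256 − 2762.16) · e^(−0.0241·8/12)
= -90.0344 × 0.98406171 = -88.60

-$88.60 per troy ounce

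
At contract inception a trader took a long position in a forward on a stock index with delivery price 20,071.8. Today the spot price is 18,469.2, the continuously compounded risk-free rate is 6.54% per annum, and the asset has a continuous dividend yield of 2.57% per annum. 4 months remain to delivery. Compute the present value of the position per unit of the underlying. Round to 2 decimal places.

Current fair forward for the remaining 4 months: F = S·e^((r − q)·T), (r − q) = 0.0654 − 0.0257 = 0.0397
F = 18469.2 · e^(0.0397 × 4/12) = 18469.2 × 1.01332128 = 18715.2334
Value of long forward = (F − K)·e^(−rT) = (18715.2334 − 20071.8) · e^(−0.0654·4/12)
= -1356.5666 × 0.97843590 = -1327.31

-1327.31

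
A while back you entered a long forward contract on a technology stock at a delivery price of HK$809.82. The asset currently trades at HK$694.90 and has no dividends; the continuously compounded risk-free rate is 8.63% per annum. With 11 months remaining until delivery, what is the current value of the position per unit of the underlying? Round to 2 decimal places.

Current fair forward for the remaining 11 months: F = S·e^(r·T), r = 0.0863
F = 694.90 · e^(0.0863 × 11/12) = 694.90 × 1.082322 = 752.1056
Value of long forward = (F − K)·e^(−rT) = (752.1056 − 809.82) · e^(−0.0863·11/12)
= -57.7144 × 0.923940 = -53.32

-HK$53.32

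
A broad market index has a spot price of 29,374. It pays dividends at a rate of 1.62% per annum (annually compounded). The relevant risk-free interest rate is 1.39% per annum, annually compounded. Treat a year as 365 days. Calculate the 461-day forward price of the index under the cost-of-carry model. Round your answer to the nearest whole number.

F = S · (1+r)^T / (1+q)^T
= 29374 × 1.017588 / 1.020504 = 29374 × 0.997143
F = 29,290

29,290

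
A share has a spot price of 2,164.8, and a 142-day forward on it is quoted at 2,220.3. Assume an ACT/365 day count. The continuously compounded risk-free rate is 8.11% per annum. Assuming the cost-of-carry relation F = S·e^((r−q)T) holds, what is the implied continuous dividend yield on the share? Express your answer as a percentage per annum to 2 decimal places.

From F = S·e^((r−q)T): (r − q) = ln(F/S)/T
ln(2220.3/2164.8) = ln(1.025637) = 0.025314
(r − q) = 0.025314 / (142/365) = 0.065068
q = r − ln(F/S)/T = 0.0811 − 0.065068 = 0.016032
q = 1.60%

1.60%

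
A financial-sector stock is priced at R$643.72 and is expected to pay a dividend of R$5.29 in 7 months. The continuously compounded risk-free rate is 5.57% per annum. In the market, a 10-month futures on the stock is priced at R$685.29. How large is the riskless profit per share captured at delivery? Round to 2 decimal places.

R$16.35 per share

PV(dividends) I = 5.29·e^(−0.0557·7/12) = 5.1209
Fair futures F* = (S − I)·e^(rT) = (643.72 − 5.1209)·e^0.046417 = 638.5991 × 1.047511 = 668.9396
Market R$685.29 > fair 668.9396: forward overpriced → cash-and-carry (borrow at r, buy the stock and collect the dividends, short the forward).
Profit at T = |F_mkt − F*| = |685.29 − 668.9396| = R$16.35 per share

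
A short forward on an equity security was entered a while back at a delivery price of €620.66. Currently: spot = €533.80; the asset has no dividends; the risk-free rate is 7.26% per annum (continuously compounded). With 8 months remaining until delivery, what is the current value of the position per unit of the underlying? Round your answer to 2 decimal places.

€57.54

Current fair forward for the remaining 8 months: F = S·e^(r·T), r = 0.0726
F = 533.80 · e^(0.0726 × 8/12) = 533.80 × 1.049590 = 560.2711
Value of long forward = (F − K)·e^(−rT) = (560.2711 − 620.66) · e^(−0.0726·8/12)
= -60.3889 × 0.952753 = -57.54
Short position value = −(long value) = €57.54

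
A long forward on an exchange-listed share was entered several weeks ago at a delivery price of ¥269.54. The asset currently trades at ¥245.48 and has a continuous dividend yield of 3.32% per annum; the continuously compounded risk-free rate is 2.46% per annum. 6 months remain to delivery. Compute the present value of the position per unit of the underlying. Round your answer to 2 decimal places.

-¥24.81

Current fair forward for the remaining 6 months: F = S·e^((r − q)·T), (r − q) = 0.0246 − 0.0332 = -0.0086
F = 245.48 · e^(-0.0086 × 6/12) = 245.48 × 0.995709 = 244.4266
Value of long forward = (F − K)·e^(−rT) = (244.4266 − 269.54) · e^(−0.0246·6/12)
= -25.1134 × 0.987775 = -24.81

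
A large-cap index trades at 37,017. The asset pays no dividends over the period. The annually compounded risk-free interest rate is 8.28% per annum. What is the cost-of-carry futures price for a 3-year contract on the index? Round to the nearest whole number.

46,994

F = S · (1+r)^T
= 37017 × 1.269535
F = 46,994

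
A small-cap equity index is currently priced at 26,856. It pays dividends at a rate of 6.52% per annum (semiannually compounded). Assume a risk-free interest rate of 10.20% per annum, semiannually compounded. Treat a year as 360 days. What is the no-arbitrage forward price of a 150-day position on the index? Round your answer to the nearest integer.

F = S · (1+r/2)^(2T) / (1+q/2)^(2T)
= 26856 × 1.042323 / 1.027094 = 26856 × 1.014827
F = 27,254

27,254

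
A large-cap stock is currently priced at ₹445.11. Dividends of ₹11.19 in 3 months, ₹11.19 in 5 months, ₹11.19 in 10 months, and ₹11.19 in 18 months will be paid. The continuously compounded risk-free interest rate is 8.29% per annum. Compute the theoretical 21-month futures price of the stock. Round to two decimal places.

₹465.94

PV(dividends) I = 11.19·e^(−0.0829·3/12) + 11.19·e^(−0.0829·5/12) + 11.19·e^(−0.0829·10/12) + 11.19·e^(−0.0829·18/12)
I = 10.9605 + 10.8101 + 10.4431 + 9.8816 = 42.0953
F = (S − I)·e^(rT) = (445.11 − 42.0953) · e^(0.0829·21/12)
= 403.0147 · e^0.145075 = 403.0147 × 1.156126 = ₹465.94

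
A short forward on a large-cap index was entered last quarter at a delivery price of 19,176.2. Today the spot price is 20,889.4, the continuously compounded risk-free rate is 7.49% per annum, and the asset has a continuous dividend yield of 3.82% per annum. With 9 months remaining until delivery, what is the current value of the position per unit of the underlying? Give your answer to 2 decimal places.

Current fair forward for the remaining 9 months: F = S·e^((r − q)·T), (r − q) = 0.0749 − 0.0382 = 0.0367
F = 20889.4 · e^(0.0367 × 9/12) = 20889.4 × 1.02790731 = 21472.3670
Value of long forward = (F − K)·e^(−rT) = (21472.3670 − 19176.2) · e^(−0.0749·9/12)
= 2296.1670 × 0.94537368 = 2170.74
Short position value = −(long value) = -2170.74

-2170.74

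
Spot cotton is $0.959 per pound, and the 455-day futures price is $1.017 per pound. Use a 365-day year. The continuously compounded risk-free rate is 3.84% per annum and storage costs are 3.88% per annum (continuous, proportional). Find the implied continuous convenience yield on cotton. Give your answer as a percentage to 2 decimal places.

F = S·e^((r+u−y)T) ⇒ (r+u−y) = ln(F/S)/T
ln(1.017/0.959) = 0.058721; /T ⇒ 0.047106
y = r + u − ln(F/S)/T = 0.0384 + 0.0388 − 0.047106 = 0.030094
y = 3.01%

3.01%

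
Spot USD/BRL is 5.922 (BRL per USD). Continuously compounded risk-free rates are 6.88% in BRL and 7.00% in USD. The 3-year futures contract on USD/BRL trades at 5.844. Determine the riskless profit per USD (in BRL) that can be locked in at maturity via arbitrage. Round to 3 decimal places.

Fair futures: F* = S·e^(carry·T), with carry = (r_BRL − r_USD) = 0.0688 − 0.0700 = -0.0012
F* = 5.922 · e^(-0.0012 × 3) = 5.922 · e^-0.003600 = 5.922 × 0.996406 = 5.9007
Market 5.844 < fair 5.9007: forward underpriced → reverse cash-and-carry (short spot, go long the forward).
At maturity, profit = |F_mkt − F*| = |5.844 − 5.9007| = 0.057 per USD (in BRL)

0.057 per USD (in BRL)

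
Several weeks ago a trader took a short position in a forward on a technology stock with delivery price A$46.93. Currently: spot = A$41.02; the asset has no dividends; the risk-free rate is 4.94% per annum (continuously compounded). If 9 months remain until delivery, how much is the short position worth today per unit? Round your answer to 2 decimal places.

Current fair forward for the remaining 9 months: F = S·e^(r·T), r = 0.0494
F = 41.02 · e^(0.0494 × 9/12) = 41.02 × 1.037745 = 42.5683
Value of long forward = (F − K)·e^(−rT) = (42.5683 − 46.93) · e^(−0.0494·9/12)
= -4.3617 × 0.963628 = -4.20
Short position value = −(long value) = A$4.20

A$4.20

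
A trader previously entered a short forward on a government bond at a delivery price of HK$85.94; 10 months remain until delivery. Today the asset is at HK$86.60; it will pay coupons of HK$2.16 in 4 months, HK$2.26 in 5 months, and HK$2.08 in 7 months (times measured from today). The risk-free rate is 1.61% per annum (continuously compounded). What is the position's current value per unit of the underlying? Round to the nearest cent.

HK$4.65

PV(remaining coupons) I = 2.16·e^(−0.0161·4/12) + 2.26·e^(−0.0161·5/12) + 2.08·e^(−0.0161·7/12) = 6.4539
Current forward F = (S − I)·e^(rT) = (86.60 − 6.4539)·e^(0.0161·10/12) = 80.1461 × 1.013507 = 81.2286
Value (long) = (F − K)·e^(−rT) = (81.2286 − 85.94) × 0.986673 = -4.6486
Short position value = −(long value) = HK$4.65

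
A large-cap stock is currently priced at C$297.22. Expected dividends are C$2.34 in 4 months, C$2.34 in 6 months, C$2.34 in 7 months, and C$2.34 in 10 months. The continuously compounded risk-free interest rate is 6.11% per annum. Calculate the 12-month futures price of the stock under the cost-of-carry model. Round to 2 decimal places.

C$306.33

PV(dividends) I = 2.34·e^(−0.0611·4/12) + 2.34·e^(−0.0611·6/12) + 2.34·e^(−0.0611·7/12) + 2.34·e^(−0.0611·10/12)
I = 2.2928 + 2.2696 + 2.2581 + 2.2238 = 9.0443
F = (S − I)·e^(rT) = (297.22 − 9.0443) · e^(0.0611·12/12)
= 288.1757 · e^0.061100 = 288.1757 × 1.063005 = C$306.33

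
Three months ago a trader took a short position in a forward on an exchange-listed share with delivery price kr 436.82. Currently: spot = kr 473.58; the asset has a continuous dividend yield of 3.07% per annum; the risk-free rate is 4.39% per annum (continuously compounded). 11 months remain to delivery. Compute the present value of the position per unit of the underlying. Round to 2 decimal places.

Current fair forward for the remaining 11 months: F = S·e^((r − q)·T), (r − q) = 0.0439 − 0.0307 = 0.0132
F = 473.58 · e^(0.0132 × 11/12) = 473.58 × 1.012174 = 479.3454
Value of long forward = (F − K)·e^(−rT) = (479.3454 − 436.82) · e^(−0.0439·11/12)
= 42.5254 × 0.960557 = 40.85
Short position value = −(long value) = -kr 40.85

-kr 40.85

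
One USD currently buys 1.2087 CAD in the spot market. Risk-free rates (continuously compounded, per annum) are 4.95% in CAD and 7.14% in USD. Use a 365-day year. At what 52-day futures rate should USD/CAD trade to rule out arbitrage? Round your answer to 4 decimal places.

1.2049

F = S·e^((r_CAD − r_USD)T) = 1.2087 · e^((0.0495 − 0.0714) × 52/365)
= 1.2087 · e^-0.003120 = 1.2087 × 0.996885
F = 1.2049 CAD per USD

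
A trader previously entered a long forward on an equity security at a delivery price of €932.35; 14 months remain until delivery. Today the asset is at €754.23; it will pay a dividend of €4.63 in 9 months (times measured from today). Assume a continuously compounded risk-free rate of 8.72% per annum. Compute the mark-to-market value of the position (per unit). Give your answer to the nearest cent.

PV(remaining dividends) I = 4.63·e^(−0.0872·9/12) = 4.3369
Current forward F = (S − I)·e^(rT) = (754.23 − 4.3369)·e^(0.0872·14/12) = 749.8931 × 1.107088 = 830.1977
Value (long) = (F − K)·e^(−rT) = (830.1977 − 932.35) × 0.903270 = -92.2711
Value = -€92.27

-€92.27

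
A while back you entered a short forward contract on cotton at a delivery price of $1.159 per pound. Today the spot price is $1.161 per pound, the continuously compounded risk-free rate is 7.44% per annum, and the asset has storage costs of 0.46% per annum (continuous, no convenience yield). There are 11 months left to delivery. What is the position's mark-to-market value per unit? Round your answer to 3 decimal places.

Current fair forward for the remaining 11 months: F = S·e^((r + u)·T), (r + u) = 0.0744 + 0.0046 = 0.0790
F = 1.161 · e^(0.0790 × 11/12) = 1.161 × 1.075103 = 1.2482
Value of long forward = (F − K)·e^(−rT) = (1.2482 − 1.159) · e^(−0.0744·11/12)
= 0.0892 × 0.934074 = 0.083
Short position value = −(long value) = -$0.083

-$0.083 per pound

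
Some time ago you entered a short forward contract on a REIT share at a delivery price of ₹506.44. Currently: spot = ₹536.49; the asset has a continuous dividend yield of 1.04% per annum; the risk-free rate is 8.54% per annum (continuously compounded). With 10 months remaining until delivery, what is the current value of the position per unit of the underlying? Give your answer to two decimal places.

-₹60.21

Current fair forward for the remaining 10 months: F = S·e^((r − q)·T), (r − q) = 0.0854 − 0.0104 = 0.0750
F = 536.49 · e^(0.0750 × 10/12) = 536.49 × 1.064494 = 571.0904
Value of long forward = (F − K)·e^(−rT) = (571.0904 − 506.44) · e^(−0.0854·10/12)
= 64.6504 × 0.931307 = 60.21
Short position value = −(long value) = -₹60.21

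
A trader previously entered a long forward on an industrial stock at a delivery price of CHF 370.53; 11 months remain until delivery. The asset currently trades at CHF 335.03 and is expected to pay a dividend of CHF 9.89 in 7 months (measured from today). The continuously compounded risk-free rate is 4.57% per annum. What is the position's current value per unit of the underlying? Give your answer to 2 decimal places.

PV(remaining dividends) I = 9.89·e^(−0.0457·7/12) = 9.6298
Current forward F = (S − I)·e^(rT) = (335.03 − 9.6298)·e^(0.0457·11/12) = 325.4002 × 1.042782 = 339.3215
Value (long) = (F − K)·e^(−rT) = (339.3215 − 370.53) × 0.958974 = -29.9281
Value = -CHF 29.93

-CHF 29.93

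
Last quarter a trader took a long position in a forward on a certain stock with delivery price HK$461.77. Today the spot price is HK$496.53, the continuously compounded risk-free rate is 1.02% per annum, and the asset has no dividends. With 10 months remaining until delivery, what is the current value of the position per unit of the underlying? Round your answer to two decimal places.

HK$38.67

Current fair forward for the remaining 10 months: F = S·e^(r·T), r = 0.0102
F = 496.53 · e^(0.0102 × 10/12) = 496.53 × 1.008536 = 500.7684
Value of long forward = (F − K)·e^(−rT) = (500.7684 − 461.77) · e^(−0.0102·10/12)
= 38.9984 × 0.991536 = 38.67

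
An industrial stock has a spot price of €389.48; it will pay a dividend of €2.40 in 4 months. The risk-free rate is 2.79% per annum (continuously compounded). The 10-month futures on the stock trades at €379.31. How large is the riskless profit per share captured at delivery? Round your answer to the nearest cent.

€16.90 per share

PV(dividends) I = 2.40·e^(−0.0279·4/12) = 2.3778
Fair futures F* = (S − I)·e^(rT) = (389.48 − 2.3778)·e^0.023250 = 387.1022 × 1.023522 = 396.2076
Market €379.31 < fair 396.2076: forward underpriced → reverse cash-and-carry (short the stock, invest proceeds at r, pay the dividends, go long the forward).
Profit at T = |F_mkt − F*| = |379.31 − 396.2076| = €16.90 per share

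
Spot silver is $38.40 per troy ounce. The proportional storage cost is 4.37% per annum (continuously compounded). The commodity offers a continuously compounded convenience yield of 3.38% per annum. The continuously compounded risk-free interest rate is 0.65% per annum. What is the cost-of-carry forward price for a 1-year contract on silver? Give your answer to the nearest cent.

Net carry = r + u − y = 0.0065 + 0.0437 − 0.0338 = 0.0164
F = S·e^((r+u−y)T) = 38.40 · e^(0.0164 × 1) = 38.40 · e^0.016400
= 38.40 × 1.016535 = $39.03 per troy ounce

$39.03 per troy ounce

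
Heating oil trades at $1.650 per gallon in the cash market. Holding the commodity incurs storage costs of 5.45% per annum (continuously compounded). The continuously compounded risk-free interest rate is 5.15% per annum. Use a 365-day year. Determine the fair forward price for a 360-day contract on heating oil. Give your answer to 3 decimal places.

Net carry = r + u − y = 0.0515 + 0.0545 − 0.0000 = 0.1060
F = S·e^((r+u−y)T) = 1.650 · e^(0.1060 × 360/365) = 1.650 · e^0.104548
= 1.650 × 1.110209 = $1.832 per gallon

$1.832 per gallon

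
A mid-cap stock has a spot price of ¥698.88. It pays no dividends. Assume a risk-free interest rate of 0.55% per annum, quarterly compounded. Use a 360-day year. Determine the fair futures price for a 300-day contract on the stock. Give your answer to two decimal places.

F = S · (1+r/4)^(4T)
= 698.88 × 1.004591
F = ¥702.09

¥702.09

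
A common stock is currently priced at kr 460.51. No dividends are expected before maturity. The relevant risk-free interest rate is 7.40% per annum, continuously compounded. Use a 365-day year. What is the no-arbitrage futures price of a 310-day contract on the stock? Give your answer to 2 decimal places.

kr 490.38

F = S·e^(rT) = 460.51 · e^(0.0740 × 310/365)
= 460.51 · e^0.062849 = 460.51 × 1.064866
F = kr 490.38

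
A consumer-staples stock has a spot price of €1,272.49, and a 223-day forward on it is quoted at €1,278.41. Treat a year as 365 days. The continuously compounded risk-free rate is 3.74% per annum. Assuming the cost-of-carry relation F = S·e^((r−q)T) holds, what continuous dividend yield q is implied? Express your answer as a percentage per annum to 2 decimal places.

2.98%

From F = S·e^((r−q)T): (r − q) = ln(F/S)/T
ln(1278.41/1272.49) = ln(1.004652) = 0.004641
(r − q) = 0.004641 / (223/365) = 0.007596
q = r − ln(F/S)/T = 0.0374 − 0.007596 = 0.029804
q = 2.98%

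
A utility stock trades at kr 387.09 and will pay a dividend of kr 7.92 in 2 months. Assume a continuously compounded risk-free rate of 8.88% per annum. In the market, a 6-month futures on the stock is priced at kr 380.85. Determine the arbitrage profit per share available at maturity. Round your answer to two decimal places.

kr 15.66 per share

PV(dividends) I = 7.92·e^(−0.0888·2/12) = 7.8036
Fair futures F* = (S − I)·e^(rT) = (387.09 − 7.8036)·e^0.044400 = 379.2864 × 1.045400 = 396.5060
Market kr 380.85 < fair 396.5060: forward underpriced → reverse cash-and-carry (short the stock, invest proceeds at r, pay the dividends, go long the forward).
Profit at T = |F_mkt − F*| = |380.85 − 396.5060| = kr 15.66 per share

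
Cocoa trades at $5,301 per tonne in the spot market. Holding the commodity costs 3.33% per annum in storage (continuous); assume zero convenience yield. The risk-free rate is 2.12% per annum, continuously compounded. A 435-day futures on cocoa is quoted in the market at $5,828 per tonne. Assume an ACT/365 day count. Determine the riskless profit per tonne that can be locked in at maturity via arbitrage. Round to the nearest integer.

$171 per tonne

Fair futures: F* = S·e^(carry·T), with carry = (r + u) = 0.0212 + 0.0333 = 0.0545
F* = 5301 · e^(0.0545 × 435/365) = 5301 · e^0.064952 = 5301 × 1.067108 = $5656.7395
Market $5828 > fair $5656.7395: forward overpriced → cash-and-carry (buy spot, short the forward).
At maturity, profit = |F_mkt − F*| = |5828 − 5656.7395| = $171 per tonne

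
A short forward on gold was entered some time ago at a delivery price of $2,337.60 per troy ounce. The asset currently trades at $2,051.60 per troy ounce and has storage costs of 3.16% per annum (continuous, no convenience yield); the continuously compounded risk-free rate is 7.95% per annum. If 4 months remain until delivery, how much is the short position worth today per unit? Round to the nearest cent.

Current fair forward for the remaining 4 months: F = S·e^((r + u)·T), (r + u) = 0.0795 + 0.0316 = 0.1111
F = 2051.60 · e^(0.1111 × 4/12) = 2051.60 × 1.03772761 = 2129.0020
Value of long forward = (F − K)·e^(−rT) = (2129.0020 − 2337.60) · e^(−0.0795·4/12)
= -208.5980 × 0.97384804 = -203.14
Short position value = −(long value) = $203.14

$203.14 per troy ounce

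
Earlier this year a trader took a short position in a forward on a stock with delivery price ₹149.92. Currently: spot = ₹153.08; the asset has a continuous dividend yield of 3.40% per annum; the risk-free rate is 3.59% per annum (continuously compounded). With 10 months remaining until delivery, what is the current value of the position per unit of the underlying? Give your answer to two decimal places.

-₹3.30

Current fair forward for the remaining 10 months: F = S·e^((r − q)·T), (r − q) = 0.0359 − 0.0340 = 0.0019
F = 153.08 · e^(0.0019 × 10/12) = 153.08 × 1.001585 = 153.3226
Value of long forward = (F − K)·e^(−rT) = (153.3226 − 149.92) · e^(−0.0359·10/12)
= 3.4026 × 0.970526 = 3.30
Short position value = −(long value) = -₹3.30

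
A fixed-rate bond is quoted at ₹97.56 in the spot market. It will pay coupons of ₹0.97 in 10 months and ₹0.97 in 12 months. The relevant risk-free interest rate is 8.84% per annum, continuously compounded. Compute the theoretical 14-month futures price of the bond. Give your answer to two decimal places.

₹106.18

PV(coupons) I = 0.97·e^(−0.0884·10/12) + 0.97·e^(−0.0884·12/12)
I = 0.9011 + 0.8879 = 1.7890
F = (S − I)·e^(rT) = (97.56 − 1.7890) · e^(0.0884·14/12)
= 95.7710 · e^0.103133 = 95.7710 × 1.108639 = ₹106.18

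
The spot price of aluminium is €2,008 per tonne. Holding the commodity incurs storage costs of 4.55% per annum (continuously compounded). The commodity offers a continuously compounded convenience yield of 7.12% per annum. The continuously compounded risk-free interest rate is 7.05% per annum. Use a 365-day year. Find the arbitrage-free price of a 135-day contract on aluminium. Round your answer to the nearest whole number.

€2,042 per tonne

Net carry = r + u − y = 0.0705 + 0.0455 − 0.0712 = 0.0448
F = S·e^((r+u−y)T) = 2008 · e^(0.0448 × 135/365) = 2008 · e^0.016570
= 2008 × 1.016708 = €2,042 per tonne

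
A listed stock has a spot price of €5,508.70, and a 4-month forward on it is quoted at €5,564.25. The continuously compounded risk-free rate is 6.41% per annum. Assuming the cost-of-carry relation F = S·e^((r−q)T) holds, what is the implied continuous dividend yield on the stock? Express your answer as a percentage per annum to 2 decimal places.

3.40%

From F = S·e^((r−q)T): (r − q) = ln(F/S)/T
ln(5564.25/5508.70) = ln(1.010084) = 0.010033
(r − q) = 0.010033 / (4/12) = 0.030099
q = r − ln(F/S)/T = 0.0641 − 0.030099 = 0.034001
q = 3.40%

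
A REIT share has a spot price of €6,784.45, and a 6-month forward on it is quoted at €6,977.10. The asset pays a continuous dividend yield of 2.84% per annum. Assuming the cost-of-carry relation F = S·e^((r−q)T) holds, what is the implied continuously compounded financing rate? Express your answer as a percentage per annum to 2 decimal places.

8.44%

From F = S·e^((r−q)T): (r − q) = ln(F/S)/T
ln(6977.10/6784.45) = ln(1.028396) = 0.028000
(r − q) = 0.028000 / (6/12) = 0.056000
r = ln(F/S)/T + q = 0.056000 + 0.0284 = 0.084400
r = 8.44%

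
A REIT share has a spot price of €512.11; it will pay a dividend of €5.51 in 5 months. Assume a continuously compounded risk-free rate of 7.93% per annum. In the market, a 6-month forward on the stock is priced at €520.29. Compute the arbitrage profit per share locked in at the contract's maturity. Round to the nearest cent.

€6.99 per share

PV(dividends) I = 5.51·e^(−0.0793·5/12) = 5.3309
Fair forward F* = (S − I)·e^(rT) = (512.11 − 5.3309)·e^0.039650 = 506.7791 × 1.040447 = 527.2768
Market €520.29 < fair 527.2768: forward underpriced → reverse cash-and-carry (short the stock, invest proceeds at r, pay the dividends, go long the forward).
Profit at T = |F_mkt − F*| = |520.29 − 527.2768| = €6.99 per share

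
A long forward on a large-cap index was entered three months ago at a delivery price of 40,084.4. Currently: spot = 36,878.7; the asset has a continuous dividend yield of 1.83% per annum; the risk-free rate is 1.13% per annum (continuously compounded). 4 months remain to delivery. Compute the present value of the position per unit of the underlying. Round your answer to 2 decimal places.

Current fair forward for the remaining 4 months: F = S·e^((r − q)·T), (r − q) = 0.0113 − 0.0183 = -0.0070
F = 36878.7 · e^(-0.0070 × 4/12) = 36878.7 × 0.99766939 = 36792.7501
Value of long forward = (F − K)·e^(−rT) = (36792.7501 − 40084.4) · e^(−0.0113·4/12)
= -3291.6499 × 0.99624042 = -3279.27

-3279.27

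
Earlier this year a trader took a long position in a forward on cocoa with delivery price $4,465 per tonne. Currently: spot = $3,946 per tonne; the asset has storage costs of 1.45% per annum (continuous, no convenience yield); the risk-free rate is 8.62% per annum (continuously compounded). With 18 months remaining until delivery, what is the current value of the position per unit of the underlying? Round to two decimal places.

Current fair forward for the remaining 18 months: F = S·e^((r + u)·T), (r + u) = 0.0862 + 0.0145 = 0.1007
F = 3946 · e^(0.1007 × 18/12) = 3946 × 1.16305481 = 4589.4143
Value of long forward = (F − K)·e^(−rT) = (4589.4143 − 4465) · e^(−0.0862·18/12)
= 124.4143 × 0.87871031 = 109.32

$109.32 per tonne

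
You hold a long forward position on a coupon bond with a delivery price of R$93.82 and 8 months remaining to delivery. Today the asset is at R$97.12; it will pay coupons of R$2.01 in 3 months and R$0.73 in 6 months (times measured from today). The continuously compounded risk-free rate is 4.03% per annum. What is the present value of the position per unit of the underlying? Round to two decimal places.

PV(remaining coupons) I = 2.01·e^(−0.0403·3/12) + 0.73·e^(−0.0403·6/12) = 2.7053
Current forward F = (S − I)·e^(rT) = (97.12 − 2.7053)·e^(0.0403·8/12) = 94.4147 × 1.027231 = 96.9857
Value (long) = (F − K)·e^(−rT) = (96.9857 − 93.82) × 0.973491 = 3.0818
Value = R$3.08

R$3.08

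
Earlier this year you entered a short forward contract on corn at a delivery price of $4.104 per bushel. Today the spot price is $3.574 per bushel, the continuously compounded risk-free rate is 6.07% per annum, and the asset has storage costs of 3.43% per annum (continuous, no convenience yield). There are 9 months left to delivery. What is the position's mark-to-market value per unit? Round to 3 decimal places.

Current fair forward for the remaining 9 months: F = S·e^((r + u)·T), (r + u) = 0.0607 + 0.0343 = 0.0950
F = 3.574 · e^(0.0950 × 9/12) = 3.574 × 1.073850 = 3.8379
Value of long forward = (F − K)·e^(−rT) = (3.8379 − 4.104) · e^(−0.0607·9/12)
= -0.2661 × 0.955496 = -0.254
Short position value = −(long value) = $0.254

$0.254 per bushel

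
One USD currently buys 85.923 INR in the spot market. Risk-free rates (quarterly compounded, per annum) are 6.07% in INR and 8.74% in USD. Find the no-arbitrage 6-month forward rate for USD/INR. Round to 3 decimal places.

84.804

By covered interest parity, F = S · (1+r_INR/4)^(4T) / (1+r_USD/4)^(4T)
= 85.923 × 1.030580 / 1.044177 = 85.923 × 0.986978
F = 84.804 INR per USD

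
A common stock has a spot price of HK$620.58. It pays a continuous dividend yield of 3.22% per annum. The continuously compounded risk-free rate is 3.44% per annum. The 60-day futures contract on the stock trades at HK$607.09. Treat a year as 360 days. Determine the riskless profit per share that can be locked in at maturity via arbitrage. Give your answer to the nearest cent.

Fair futures: F* = S·e^(carry·T), with carry = (r − q) = 0.0344 − 0.0322 = 0.0022
F* = 620.58 · e^(0.0022 × 60/360) = 620.58 · e^0.000367 = 620.58 × 1.000367 = HK$620.8078
Market HK$607.09 < fair HK$620.8078: forward underpriced → reverse cash-and-carry (short spot, go long the forward).
At maturity, profit = |F_mkt − F*| = |607.09 − 620.8078| = HK$13.72 per share

HK$13.72 per share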